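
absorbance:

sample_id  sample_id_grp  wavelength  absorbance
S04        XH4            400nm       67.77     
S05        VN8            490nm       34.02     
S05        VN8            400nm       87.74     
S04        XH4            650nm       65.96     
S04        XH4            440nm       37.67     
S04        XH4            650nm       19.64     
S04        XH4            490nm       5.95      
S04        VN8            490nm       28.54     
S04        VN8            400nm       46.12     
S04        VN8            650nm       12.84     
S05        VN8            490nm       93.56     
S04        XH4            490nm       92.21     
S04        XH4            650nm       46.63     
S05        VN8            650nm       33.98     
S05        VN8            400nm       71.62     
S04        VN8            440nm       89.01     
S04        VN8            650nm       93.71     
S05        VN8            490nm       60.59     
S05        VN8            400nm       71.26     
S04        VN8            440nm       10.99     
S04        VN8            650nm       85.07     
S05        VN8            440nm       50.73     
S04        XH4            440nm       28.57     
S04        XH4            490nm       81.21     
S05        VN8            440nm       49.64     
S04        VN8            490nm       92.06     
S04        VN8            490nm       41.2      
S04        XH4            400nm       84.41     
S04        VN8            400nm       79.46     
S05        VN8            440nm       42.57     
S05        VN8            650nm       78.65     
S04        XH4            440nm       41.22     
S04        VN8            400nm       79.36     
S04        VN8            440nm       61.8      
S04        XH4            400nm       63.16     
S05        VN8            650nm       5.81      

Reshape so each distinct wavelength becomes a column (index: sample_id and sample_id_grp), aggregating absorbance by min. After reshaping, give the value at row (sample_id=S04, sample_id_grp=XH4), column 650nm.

19.64

Rows with sample_id=S04, sample_id_grp=XH4 and wavelength=650nm: absorbance values are 65.96, 19.64, 46.63.
min(65.96, 19.64, 46.63) = 19.64.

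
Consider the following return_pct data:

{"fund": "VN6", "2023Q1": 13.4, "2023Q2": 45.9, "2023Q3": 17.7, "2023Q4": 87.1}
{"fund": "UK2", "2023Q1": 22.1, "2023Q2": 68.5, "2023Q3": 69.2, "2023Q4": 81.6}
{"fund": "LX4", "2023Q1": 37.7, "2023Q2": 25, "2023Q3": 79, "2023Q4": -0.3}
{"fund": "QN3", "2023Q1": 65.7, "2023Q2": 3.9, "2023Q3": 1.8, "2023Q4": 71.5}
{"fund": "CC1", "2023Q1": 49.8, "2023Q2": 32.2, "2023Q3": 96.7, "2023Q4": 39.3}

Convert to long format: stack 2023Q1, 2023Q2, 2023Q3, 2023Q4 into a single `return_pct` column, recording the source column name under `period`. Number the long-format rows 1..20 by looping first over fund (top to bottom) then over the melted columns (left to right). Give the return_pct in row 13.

65.7

20 rows total (5 × 4). Row 13: index ⌊(13-1)/4⌋ = 3 into fund → QN3; (13-1) mod 4 = 0 into the melted columns → 2023Q1.
So row 13 is (QN3, 2023Q1, 65.7); return_pct = 65.7.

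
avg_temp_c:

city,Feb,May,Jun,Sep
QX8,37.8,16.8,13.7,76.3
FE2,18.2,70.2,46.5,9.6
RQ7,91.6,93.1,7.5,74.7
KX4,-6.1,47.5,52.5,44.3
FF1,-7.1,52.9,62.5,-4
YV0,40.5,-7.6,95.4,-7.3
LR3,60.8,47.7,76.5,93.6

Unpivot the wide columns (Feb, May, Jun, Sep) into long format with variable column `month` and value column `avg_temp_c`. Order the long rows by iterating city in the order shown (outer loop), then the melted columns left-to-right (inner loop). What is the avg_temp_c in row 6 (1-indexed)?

28 rows total (7 × 4). Row 6: index ⌊(6-1)/4⌋ = 1 into city → FE2; (6-1) mod 4 = 1 into the melted columns → May.
So row 6 is (FE2, May, 70.2); avg_temp_c = 70.2.

70.2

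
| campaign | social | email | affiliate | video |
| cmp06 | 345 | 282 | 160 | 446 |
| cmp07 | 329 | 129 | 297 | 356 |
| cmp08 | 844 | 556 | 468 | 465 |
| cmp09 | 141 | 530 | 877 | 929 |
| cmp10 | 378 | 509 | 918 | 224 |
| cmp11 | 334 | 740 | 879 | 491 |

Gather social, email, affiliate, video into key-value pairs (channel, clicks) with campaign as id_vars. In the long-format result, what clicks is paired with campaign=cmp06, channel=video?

Unpivoting turns each (campaign, wide-column) pair into one long row.
The wide cell at row cmp06, column video holds 446, so the long row (cmp06, video) has clicks=446.

446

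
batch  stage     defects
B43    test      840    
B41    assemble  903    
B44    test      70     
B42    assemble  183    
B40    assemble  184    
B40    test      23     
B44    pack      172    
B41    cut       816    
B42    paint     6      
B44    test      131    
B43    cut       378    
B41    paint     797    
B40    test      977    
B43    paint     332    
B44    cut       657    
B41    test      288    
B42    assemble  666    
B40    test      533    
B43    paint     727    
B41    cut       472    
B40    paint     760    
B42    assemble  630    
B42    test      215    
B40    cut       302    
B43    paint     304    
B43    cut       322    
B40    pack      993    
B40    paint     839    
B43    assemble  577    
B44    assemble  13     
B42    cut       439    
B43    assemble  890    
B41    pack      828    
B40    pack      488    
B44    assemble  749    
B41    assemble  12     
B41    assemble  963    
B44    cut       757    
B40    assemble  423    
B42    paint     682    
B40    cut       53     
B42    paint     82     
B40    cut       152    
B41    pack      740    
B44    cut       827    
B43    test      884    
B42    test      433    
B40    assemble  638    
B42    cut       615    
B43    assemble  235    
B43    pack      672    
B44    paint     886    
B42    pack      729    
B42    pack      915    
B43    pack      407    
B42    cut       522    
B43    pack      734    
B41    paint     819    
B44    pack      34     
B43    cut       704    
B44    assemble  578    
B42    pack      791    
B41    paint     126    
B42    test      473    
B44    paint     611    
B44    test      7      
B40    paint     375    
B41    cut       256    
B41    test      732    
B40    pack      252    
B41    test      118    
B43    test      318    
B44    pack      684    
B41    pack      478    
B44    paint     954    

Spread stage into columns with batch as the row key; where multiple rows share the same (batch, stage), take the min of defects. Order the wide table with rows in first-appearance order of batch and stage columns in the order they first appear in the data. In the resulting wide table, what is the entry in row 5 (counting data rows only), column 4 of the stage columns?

With rows in first-appearance order of batch, row 5 is batch=B40. stage columns in first-appearance order: test, assemble, pack, cut, paint; column 4 is cut.
Long rows with batch=B40, stage=cut: min(302, 53, 152) = 53.

53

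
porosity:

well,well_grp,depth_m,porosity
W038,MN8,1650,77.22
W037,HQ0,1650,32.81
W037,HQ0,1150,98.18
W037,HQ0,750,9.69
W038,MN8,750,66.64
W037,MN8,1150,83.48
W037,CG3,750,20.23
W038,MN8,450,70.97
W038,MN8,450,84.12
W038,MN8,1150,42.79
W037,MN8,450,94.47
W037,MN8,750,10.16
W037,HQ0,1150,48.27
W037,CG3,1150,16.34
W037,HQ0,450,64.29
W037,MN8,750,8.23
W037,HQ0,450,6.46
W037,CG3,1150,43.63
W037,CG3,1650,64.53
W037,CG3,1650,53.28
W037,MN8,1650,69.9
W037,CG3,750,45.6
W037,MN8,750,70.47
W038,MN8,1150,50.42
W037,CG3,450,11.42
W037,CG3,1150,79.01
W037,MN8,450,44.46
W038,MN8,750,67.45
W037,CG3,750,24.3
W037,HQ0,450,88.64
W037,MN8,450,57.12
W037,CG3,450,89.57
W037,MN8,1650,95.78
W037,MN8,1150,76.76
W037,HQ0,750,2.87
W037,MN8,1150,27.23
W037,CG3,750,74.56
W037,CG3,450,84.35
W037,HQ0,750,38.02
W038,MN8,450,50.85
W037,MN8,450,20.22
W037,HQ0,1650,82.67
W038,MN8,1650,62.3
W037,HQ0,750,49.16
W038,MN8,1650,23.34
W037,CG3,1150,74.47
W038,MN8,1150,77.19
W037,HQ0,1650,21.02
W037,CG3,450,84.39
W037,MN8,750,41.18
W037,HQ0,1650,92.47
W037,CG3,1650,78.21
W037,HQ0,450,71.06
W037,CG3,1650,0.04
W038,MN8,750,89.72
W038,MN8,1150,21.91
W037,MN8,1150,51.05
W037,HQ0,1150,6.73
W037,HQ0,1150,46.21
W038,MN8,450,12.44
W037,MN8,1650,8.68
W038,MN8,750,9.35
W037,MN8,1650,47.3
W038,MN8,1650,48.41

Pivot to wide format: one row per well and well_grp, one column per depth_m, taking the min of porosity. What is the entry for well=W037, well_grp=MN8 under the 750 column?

Rows with well=W037, well_grp=MN8 and depth_m=750: porosity values are 10.16, 8.23, 70.47, 41.18.
min(10.16, 8.23, 70.47, 41.18) = 8.23.

8.23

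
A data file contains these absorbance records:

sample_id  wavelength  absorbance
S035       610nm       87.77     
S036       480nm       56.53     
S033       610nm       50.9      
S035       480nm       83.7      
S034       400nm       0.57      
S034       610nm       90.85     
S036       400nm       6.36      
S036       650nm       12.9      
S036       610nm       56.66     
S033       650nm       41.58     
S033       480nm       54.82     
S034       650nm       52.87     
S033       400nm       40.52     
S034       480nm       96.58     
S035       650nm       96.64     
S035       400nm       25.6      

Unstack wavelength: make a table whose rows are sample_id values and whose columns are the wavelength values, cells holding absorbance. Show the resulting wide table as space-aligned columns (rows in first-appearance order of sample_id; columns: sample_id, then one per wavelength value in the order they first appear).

Columns: sample_id plus the 4 distinct wavelength values (610nm, 480nm, 400nm, 650nm).
For example, row S035 column 610nm takes absorbance=87.77 from the long row (S035, 610nm).

sample_id  610nm  480nm  400nm  650nm
S035       87.77  83.7   25.6   96.64
S036       56.66  56.53  6.36   12.9 
S033       50.9   54.82  40.52  41.58
S034       90.85  96.58  0.57   52.87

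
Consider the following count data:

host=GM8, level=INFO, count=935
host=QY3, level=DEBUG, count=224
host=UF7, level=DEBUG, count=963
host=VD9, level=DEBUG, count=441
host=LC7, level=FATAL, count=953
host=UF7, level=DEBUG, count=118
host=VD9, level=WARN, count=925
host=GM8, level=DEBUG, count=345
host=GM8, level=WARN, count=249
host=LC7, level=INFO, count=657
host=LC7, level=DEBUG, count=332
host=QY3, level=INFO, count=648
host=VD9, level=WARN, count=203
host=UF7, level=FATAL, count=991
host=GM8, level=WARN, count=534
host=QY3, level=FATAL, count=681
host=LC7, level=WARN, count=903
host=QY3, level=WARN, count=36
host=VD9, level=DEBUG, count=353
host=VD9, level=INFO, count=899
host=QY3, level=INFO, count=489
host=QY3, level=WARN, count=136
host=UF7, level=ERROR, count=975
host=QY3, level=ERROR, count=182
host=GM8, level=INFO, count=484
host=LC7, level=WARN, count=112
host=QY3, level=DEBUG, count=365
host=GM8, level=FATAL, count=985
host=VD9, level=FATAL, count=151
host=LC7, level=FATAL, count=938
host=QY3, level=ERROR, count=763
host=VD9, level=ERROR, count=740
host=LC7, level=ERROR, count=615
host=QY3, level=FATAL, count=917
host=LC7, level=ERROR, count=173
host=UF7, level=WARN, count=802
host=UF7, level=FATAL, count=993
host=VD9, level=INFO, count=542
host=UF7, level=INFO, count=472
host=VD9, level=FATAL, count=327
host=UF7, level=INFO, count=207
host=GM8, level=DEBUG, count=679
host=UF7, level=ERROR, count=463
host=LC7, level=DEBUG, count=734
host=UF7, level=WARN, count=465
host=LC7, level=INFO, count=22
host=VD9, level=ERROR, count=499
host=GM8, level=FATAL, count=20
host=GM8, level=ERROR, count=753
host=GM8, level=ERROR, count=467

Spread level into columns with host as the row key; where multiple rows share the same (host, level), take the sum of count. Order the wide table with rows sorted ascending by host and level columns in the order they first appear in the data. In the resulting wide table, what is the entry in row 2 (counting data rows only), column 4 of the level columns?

1015

With rows sorted ascending by host, row 2 is host=LC7. level columns in first-appearance order: INFO, DEBUG, FATAL, WARN, ERROR; column 4 is WARN.
Long rows with host=LC7, level=WARN: 903 + 112 = 1015.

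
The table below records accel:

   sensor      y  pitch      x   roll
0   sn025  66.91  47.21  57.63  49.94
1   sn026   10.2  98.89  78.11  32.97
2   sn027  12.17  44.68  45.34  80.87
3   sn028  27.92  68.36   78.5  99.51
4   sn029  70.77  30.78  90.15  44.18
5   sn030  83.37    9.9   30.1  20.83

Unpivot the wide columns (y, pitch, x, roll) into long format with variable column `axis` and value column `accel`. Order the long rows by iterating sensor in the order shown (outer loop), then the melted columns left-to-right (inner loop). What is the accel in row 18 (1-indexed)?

24 rows total (6 × 4). Row 18: index ⌊(18-1)/4⌋ = 4 into sensor → sn029; (18-1) mod 4 = 1 into the melted columns → pitch.
So row 18 is (sn029, pitch, 30.78); accel = 30.78.

30.78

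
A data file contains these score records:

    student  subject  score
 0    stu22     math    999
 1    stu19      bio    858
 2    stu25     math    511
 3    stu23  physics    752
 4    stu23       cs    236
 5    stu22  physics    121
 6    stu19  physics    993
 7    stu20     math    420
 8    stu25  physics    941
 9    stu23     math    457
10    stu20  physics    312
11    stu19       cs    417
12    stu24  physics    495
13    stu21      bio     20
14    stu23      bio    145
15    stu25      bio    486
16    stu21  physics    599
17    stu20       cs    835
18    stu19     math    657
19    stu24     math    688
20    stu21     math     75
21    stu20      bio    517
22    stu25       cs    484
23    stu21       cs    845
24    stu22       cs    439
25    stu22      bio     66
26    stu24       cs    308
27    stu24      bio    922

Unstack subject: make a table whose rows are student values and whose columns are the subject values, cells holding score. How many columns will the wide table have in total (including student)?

5

1 column for student plus 4 distinct subject values → 5 columns.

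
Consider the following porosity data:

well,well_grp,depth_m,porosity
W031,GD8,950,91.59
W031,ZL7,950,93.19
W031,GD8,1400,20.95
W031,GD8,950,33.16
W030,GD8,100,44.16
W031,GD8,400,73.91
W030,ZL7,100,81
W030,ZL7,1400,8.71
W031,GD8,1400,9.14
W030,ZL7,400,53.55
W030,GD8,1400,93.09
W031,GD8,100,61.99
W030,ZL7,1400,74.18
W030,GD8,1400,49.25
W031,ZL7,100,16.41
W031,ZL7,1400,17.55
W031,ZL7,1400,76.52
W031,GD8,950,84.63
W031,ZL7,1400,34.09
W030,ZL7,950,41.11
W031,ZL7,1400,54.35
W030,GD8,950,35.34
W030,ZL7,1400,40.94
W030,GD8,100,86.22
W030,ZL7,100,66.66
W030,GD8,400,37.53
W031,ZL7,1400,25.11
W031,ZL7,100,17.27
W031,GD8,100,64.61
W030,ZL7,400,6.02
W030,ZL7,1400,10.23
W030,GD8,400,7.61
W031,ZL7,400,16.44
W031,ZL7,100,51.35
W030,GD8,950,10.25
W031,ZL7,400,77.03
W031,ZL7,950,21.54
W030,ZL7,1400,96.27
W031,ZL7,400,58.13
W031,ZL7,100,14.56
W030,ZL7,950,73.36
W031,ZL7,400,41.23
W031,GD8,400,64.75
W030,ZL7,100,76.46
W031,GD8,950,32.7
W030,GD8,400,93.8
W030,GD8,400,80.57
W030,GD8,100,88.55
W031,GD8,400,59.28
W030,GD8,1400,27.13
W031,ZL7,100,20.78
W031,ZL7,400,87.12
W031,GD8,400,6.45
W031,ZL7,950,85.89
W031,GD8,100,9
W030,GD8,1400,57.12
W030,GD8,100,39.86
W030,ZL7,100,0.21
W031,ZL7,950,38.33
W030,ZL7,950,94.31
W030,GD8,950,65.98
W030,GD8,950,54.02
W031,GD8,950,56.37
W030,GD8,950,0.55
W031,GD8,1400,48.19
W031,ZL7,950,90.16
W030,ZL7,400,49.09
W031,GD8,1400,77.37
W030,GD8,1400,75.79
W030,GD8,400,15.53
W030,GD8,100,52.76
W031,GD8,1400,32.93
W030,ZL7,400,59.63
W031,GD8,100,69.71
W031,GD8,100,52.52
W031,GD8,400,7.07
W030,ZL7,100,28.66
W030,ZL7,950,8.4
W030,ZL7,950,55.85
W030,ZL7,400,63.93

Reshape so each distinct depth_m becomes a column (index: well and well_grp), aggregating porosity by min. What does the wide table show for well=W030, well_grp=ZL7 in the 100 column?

0.21

Rows with well=W030, well_grp=ZL7 and depth_m=100: porosity values are 81, 66.66, 76.46, 0.21, 28.66.
min(81, 66.66, 76.46, 0.21, 28.66) = 0.21.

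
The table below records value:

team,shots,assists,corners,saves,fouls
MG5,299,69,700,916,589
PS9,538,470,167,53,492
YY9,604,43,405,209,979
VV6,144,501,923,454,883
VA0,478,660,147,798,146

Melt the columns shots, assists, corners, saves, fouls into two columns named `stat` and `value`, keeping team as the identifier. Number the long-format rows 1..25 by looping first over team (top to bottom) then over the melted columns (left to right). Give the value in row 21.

478

25 rows total (5 × 5). Row 21: index ⌊(21-1)/5⌋ = 4 into team → VA0; (21-1) mod 5 = 0 into the melted columns → shots.
So row 21 is (VA0, shots, 478); value = 478.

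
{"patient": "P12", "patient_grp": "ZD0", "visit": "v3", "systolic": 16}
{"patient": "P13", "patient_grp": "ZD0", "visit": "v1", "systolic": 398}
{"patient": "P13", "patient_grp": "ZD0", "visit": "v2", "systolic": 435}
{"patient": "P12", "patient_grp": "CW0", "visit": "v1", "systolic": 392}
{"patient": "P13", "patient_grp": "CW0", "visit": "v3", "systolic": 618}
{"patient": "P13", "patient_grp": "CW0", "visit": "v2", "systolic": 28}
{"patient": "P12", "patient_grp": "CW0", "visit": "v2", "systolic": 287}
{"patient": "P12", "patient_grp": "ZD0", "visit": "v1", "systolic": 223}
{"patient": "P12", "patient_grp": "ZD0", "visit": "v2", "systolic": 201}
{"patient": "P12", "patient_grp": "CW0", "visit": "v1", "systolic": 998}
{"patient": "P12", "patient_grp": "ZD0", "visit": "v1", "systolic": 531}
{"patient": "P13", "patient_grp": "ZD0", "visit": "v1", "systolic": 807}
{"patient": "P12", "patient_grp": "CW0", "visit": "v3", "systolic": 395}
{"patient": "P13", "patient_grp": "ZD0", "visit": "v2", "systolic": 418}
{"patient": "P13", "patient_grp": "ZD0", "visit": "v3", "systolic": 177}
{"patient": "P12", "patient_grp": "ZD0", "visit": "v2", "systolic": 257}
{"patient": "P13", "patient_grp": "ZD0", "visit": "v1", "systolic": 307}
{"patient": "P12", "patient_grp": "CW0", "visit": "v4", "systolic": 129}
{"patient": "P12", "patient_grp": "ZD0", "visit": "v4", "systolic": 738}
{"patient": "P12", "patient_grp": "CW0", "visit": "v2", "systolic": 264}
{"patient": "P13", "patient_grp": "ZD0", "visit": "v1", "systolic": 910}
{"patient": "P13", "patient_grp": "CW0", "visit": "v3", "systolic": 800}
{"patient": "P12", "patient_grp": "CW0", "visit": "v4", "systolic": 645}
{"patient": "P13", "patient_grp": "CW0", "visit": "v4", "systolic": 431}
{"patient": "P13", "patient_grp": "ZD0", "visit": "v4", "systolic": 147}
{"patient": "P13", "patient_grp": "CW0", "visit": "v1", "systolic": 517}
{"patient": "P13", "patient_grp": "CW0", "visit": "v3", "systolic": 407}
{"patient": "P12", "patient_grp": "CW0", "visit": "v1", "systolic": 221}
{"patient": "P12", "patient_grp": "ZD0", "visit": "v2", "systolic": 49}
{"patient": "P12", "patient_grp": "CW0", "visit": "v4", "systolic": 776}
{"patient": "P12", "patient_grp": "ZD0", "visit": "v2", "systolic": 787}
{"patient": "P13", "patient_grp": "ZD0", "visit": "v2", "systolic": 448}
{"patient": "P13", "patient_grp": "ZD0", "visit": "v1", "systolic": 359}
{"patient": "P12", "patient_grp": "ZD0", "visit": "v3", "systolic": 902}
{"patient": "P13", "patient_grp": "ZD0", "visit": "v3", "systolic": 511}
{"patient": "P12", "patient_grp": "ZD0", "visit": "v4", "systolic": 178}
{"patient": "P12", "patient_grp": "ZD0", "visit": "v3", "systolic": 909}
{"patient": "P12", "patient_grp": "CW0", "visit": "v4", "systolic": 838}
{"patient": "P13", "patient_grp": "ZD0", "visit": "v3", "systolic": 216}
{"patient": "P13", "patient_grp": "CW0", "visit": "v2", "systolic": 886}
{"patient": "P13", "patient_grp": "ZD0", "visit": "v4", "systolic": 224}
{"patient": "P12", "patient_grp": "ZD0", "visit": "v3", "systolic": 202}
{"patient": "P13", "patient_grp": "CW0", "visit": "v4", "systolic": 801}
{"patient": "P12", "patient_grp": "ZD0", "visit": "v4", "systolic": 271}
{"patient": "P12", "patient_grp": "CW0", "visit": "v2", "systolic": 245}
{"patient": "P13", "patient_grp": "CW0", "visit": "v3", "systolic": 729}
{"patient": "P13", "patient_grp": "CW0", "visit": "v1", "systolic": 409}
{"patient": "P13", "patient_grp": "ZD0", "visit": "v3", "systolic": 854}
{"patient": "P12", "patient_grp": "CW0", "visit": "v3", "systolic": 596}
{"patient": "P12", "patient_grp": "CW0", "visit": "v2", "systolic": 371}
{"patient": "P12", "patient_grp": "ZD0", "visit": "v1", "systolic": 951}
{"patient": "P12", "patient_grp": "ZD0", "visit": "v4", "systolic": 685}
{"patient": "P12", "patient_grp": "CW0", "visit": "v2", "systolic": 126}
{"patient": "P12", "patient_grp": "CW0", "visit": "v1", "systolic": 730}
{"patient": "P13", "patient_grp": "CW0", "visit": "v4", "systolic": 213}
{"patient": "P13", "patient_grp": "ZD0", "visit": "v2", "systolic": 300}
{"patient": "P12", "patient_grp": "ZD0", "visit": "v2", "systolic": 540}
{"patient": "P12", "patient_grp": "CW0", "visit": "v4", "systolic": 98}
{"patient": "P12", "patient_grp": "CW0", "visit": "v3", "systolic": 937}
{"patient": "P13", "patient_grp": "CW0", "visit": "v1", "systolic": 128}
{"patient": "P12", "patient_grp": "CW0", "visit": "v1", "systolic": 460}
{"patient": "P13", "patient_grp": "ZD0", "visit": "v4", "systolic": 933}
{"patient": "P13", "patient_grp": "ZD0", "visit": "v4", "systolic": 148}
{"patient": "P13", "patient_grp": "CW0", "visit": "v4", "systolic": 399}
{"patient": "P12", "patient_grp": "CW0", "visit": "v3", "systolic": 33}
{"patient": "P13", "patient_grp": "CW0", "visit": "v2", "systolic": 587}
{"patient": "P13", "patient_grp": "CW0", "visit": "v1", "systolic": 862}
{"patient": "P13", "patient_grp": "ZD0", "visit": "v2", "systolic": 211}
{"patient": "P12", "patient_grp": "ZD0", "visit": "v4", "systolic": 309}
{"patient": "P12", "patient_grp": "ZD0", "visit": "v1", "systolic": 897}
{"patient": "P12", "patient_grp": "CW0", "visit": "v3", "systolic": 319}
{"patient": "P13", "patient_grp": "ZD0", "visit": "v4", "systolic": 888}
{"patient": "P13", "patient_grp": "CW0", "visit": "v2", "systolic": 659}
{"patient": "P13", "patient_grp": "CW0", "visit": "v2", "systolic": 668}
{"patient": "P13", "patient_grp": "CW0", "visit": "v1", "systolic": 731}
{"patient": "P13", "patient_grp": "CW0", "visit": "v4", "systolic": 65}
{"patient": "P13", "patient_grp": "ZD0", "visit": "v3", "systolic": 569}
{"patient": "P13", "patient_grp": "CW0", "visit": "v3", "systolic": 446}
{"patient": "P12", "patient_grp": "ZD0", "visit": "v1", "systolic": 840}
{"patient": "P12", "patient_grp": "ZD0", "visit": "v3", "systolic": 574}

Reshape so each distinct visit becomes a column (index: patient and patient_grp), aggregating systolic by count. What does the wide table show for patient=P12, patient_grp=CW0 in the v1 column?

Rows with patient=P12, patient_grp=CW0 and visit=v1: systolic values are 392, 998, 221, 730, 460.
5 rows match — count = 5.

5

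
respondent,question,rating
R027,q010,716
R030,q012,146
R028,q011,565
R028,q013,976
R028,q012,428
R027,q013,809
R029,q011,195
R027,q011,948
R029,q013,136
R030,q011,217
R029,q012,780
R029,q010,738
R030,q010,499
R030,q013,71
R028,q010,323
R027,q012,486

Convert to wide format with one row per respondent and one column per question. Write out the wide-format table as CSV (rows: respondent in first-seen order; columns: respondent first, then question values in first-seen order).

respondent,q010,q012,q011,q013
R027,716,486,948,809
R030,499,146,217,71
R028,323,428,565,976
R029,738,780,195,136

Columns: respondent plus the 4 distinct question values (q010, q012, q011, q013).
For example, row R027 column q010 takes rating=716 from the long row (R027, q010).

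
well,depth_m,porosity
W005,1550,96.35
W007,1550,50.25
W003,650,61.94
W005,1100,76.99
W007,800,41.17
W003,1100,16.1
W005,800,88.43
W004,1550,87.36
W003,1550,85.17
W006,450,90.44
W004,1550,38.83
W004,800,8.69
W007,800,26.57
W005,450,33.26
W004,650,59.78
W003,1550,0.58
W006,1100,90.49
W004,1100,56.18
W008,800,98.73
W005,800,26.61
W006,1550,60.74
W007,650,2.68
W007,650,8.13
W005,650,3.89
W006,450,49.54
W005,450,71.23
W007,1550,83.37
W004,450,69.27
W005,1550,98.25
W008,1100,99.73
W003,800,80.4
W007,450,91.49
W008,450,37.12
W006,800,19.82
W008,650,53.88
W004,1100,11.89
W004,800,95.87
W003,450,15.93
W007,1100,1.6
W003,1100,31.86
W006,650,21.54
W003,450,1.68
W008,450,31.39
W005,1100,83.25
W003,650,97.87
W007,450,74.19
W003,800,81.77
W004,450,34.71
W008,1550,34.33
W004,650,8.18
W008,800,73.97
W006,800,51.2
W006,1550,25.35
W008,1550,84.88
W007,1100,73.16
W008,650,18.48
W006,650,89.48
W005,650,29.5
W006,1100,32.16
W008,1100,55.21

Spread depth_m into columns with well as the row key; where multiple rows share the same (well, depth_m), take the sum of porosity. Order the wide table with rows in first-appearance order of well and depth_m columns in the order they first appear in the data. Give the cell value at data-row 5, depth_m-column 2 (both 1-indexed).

111.02

With rows in first-appearance order of well, row 5 is well=W006. depth_m columns in first-appearance order: 1550, 650, 1100, 800, 450; column 2 is 650.
Long rows with well=W006, depth_m=650: 21.54 + 89.48 = 111.02.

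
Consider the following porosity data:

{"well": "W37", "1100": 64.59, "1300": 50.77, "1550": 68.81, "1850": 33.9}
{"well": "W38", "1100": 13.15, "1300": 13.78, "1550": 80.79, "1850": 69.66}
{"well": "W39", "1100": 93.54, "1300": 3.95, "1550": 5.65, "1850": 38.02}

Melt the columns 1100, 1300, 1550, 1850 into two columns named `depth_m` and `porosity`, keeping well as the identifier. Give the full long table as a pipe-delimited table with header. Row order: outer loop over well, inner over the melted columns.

Each (well, column) pair becomes one row: 3 × 4 = 12 rows.
For example, (W37, 1100) → porosity=64.59.

| well | depth_m | porosity |
| W37 | 1100 | 64.59 |
| W37 | 1300 | 50.77 |
| W37 | 1550 | 68.81 |
| W37 | 1850 | 33.9 |
| W38 | 1100 | 13.15 |
| W38 | 1300 | 13.78 |
| W38 | 1550 | 80.79 |
| W38 | 1850 | 69.66 |
| W39 | 1100 | 93.54 |
| W39 | 1300 | 3.95 |
| W39 | 1550 | 5.65 |
| W39 | 1850 | 38.02 |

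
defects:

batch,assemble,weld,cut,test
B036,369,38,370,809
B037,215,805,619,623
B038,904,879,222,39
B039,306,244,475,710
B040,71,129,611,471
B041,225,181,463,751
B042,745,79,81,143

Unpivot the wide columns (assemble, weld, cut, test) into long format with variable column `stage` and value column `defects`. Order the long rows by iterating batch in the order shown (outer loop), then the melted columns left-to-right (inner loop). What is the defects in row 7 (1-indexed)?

28 rows total (7 × 4). Row 7: index ⌊(7-1)/4⌋ = 1 into batch → B037; (7-1) mod 4 = 2 into the melted columns → cut.
So row 7 is (B037, cut, 619); defects = 619.

619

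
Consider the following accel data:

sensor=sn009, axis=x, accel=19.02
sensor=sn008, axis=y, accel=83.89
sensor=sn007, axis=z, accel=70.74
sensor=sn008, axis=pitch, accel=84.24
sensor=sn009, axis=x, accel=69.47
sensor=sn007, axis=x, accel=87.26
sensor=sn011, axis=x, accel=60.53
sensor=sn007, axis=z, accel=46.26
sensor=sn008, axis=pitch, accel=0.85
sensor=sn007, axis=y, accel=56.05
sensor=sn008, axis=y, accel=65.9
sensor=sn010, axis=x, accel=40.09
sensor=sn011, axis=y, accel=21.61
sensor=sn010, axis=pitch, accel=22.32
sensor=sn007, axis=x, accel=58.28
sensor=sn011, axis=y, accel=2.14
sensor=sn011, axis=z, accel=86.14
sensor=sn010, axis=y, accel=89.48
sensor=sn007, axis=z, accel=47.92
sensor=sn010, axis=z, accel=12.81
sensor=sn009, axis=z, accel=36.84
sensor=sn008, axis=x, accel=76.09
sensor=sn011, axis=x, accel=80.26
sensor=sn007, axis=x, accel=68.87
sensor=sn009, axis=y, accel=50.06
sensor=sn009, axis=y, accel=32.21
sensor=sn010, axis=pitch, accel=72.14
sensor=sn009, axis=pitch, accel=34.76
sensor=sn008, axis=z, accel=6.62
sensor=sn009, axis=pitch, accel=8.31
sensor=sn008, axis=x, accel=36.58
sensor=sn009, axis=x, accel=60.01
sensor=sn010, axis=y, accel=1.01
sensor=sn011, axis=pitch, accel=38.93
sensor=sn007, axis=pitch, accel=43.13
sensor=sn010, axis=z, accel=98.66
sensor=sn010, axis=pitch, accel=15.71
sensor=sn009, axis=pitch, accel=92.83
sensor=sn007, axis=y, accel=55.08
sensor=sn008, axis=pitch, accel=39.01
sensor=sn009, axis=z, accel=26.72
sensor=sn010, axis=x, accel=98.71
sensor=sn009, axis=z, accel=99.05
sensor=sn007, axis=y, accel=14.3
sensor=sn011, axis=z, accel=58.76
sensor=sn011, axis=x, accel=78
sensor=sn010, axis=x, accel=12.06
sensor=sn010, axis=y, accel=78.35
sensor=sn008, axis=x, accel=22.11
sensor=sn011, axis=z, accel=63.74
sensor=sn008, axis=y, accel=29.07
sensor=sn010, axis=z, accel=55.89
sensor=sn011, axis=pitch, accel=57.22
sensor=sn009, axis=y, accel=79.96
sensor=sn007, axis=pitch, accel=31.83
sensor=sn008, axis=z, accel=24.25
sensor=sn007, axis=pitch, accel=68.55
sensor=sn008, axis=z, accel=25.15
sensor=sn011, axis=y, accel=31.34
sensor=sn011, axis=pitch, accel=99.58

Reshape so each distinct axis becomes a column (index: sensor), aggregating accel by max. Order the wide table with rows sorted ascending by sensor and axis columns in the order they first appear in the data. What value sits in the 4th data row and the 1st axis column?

With rows sorted ascending by sensor, row 4 is sensor=sn010. axis columns in first-appearance order: x, y, z, pitch; column 1 is x.
Long rows with sensor=sn010, axis=x: max(40.09, 98.71, 12.06) = 98.71.

98.71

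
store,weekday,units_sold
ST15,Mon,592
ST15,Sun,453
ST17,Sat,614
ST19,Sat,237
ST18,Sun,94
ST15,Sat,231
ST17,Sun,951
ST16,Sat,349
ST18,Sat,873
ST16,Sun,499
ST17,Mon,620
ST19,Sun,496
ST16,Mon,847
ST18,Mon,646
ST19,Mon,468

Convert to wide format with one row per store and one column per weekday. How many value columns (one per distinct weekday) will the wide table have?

3

3 distinct weekday values: Sun, Mon, Sat.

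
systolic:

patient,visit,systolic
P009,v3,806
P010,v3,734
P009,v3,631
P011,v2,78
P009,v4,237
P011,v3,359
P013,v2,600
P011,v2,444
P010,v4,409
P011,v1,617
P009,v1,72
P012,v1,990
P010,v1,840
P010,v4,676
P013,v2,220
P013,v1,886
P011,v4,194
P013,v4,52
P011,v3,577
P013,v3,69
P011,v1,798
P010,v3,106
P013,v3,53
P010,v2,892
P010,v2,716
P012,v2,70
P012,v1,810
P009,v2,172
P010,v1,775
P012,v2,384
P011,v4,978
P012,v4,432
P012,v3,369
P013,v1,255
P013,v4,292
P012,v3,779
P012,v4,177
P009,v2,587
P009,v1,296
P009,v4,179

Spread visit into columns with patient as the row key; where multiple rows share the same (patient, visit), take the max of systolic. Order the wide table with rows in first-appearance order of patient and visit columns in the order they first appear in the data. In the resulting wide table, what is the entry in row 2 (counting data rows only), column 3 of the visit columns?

With rows in first-appearance order of patient, row 2 is patient=P010. visit columns in first-appearance order: v3, v2, v4, v1; column 3 is v4.
Long rows with patient=P010, visit=v4: max(409, 676) = 676.

676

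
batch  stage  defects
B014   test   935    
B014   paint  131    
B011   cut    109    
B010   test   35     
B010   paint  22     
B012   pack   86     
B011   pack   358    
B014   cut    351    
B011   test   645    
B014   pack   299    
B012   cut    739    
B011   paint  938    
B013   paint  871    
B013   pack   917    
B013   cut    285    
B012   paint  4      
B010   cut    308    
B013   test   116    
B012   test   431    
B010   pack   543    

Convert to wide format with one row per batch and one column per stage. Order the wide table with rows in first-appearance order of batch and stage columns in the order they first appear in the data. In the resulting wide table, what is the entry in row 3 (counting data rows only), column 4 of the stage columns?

543

With rows in first-appearance order of batch, row 3 is batch=B010. stage columns in first-appearance order: test, paint, cut, pack; column 4 is pack.
Long rows with batch=B010, stage=pack: defects = 543.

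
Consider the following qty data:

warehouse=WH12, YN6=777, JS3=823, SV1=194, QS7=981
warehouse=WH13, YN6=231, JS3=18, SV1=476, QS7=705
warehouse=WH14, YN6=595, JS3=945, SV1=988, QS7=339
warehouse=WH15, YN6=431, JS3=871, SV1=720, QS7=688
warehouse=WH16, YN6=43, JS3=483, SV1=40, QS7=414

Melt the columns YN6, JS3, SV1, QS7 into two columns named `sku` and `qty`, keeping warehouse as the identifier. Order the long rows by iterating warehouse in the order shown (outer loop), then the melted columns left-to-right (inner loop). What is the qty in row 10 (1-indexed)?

945

20 rows total (5 × 4). Row 10: index ⌊(10-1)/4⌋ = 2 into warehouse → WH14; (10-1) mod 4 = 1 into the melted columns → JS3.
So row 10 is (WH14, JS3, 945); qty = 945.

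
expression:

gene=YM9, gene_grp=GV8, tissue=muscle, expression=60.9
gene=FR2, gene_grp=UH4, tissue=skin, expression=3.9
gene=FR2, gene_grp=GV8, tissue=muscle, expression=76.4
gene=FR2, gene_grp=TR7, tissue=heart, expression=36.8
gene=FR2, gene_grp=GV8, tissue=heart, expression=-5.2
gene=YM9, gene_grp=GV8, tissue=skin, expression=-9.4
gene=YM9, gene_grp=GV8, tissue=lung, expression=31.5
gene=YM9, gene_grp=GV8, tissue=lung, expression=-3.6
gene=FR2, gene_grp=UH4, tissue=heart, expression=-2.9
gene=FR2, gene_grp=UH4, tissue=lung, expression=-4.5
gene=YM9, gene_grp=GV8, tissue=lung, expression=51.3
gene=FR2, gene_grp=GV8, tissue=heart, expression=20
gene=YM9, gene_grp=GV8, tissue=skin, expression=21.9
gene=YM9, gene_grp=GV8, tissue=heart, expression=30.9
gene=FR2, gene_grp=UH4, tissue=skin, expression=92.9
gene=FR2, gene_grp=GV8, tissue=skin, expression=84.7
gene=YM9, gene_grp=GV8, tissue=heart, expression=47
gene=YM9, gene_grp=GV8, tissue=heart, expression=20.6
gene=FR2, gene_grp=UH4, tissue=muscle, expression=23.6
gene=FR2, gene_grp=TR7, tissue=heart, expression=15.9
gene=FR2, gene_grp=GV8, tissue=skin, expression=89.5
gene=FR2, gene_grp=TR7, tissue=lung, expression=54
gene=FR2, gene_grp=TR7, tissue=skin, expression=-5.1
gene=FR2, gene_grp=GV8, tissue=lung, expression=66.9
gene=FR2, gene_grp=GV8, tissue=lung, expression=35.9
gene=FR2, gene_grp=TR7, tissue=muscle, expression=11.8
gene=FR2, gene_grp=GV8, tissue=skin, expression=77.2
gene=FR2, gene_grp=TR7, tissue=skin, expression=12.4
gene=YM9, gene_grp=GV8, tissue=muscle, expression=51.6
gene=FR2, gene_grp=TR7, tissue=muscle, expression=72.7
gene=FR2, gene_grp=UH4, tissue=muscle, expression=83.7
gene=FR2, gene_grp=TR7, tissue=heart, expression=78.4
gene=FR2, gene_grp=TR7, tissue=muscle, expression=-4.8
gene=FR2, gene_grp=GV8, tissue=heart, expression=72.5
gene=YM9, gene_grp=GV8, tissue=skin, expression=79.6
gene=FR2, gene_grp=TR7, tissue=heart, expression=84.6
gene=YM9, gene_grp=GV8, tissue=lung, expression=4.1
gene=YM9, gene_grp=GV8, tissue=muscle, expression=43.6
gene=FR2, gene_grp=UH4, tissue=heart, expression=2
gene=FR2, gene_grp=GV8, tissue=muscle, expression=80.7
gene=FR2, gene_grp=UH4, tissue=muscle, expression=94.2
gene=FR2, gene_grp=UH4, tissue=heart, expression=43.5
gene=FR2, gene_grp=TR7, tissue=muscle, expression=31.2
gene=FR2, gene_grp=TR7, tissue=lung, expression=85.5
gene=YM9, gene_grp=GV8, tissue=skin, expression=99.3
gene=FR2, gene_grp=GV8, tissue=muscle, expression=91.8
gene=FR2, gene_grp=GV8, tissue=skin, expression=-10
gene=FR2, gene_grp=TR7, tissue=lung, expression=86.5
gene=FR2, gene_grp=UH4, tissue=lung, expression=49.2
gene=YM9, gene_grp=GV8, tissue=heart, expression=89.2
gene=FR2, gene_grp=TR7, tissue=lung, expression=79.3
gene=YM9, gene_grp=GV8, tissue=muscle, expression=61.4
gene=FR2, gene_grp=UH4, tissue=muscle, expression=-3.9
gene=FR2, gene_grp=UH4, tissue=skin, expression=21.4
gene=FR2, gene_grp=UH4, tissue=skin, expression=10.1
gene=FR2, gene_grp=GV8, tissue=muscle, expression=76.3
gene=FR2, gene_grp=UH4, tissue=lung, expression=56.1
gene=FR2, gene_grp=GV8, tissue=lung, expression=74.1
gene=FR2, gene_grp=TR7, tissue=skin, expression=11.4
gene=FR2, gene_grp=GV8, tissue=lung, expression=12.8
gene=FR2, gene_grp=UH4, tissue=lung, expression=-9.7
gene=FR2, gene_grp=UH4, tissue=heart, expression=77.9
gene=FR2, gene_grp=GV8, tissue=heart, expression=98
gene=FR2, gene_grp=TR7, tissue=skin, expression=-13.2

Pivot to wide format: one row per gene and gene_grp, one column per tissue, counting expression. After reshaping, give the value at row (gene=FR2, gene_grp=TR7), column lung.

Rows with gene=FR2, gene_grp=TR7 and tissue=lung: expression values are 54, 85.5, 86.5, 79.3.
4 rows match — count = 4.

4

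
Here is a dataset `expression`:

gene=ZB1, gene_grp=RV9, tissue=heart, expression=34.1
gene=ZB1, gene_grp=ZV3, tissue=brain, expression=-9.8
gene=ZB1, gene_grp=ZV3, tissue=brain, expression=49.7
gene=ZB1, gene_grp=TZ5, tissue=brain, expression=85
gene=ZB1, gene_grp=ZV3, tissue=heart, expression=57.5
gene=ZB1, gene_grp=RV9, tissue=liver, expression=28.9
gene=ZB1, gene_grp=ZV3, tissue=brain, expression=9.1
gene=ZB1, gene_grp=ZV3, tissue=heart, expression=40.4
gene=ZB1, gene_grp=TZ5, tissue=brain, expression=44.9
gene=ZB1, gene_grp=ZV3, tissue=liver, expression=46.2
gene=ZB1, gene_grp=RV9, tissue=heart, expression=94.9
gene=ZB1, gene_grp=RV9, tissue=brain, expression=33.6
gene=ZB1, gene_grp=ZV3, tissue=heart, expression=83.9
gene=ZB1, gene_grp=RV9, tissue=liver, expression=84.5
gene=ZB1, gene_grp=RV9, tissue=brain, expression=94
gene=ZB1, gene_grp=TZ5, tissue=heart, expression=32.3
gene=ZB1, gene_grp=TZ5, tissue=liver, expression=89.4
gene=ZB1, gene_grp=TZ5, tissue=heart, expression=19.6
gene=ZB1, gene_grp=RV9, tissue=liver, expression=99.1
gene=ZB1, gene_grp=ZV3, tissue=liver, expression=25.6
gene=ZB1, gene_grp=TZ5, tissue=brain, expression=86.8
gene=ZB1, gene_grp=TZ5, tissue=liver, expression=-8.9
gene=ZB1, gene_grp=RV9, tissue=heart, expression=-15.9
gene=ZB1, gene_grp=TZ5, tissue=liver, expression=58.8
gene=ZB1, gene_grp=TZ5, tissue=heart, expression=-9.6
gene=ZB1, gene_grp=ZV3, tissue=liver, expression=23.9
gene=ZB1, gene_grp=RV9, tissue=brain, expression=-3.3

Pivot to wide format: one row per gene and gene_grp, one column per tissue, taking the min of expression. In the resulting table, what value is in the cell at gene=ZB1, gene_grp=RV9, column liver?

Rows with gene=ZB1, gene_grp=RV9 and tissue=liver: expression values are 28.9, 84.5, 99.1.
min(28.9, 84.5, 99.1) = 28.9.

28.9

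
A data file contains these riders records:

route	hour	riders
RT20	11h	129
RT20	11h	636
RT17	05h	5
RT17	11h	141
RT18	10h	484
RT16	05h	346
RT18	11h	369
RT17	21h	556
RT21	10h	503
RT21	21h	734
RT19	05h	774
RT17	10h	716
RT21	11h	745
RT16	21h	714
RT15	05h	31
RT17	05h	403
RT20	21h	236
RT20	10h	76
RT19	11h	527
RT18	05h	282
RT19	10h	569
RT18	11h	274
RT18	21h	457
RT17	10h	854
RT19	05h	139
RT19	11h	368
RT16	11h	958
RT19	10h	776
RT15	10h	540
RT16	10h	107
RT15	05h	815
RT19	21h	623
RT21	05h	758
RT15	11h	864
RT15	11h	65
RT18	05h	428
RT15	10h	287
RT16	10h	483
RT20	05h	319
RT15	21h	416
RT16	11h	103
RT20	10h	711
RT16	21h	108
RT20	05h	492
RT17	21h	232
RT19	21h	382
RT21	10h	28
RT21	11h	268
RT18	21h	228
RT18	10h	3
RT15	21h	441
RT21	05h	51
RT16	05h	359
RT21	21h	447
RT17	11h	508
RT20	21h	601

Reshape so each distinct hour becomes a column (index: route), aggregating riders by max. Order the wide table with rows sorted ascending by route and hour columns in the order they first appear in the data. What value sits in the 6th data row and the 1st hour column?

With rows sorted ascending by route, row 6 is route=RT20. hour columns in first-appearance order: 11h, 05h, 10h, 21h; column 1 is 11h.
Long rows with route=RT20, hour=11h: max(129, 636) = 636.

636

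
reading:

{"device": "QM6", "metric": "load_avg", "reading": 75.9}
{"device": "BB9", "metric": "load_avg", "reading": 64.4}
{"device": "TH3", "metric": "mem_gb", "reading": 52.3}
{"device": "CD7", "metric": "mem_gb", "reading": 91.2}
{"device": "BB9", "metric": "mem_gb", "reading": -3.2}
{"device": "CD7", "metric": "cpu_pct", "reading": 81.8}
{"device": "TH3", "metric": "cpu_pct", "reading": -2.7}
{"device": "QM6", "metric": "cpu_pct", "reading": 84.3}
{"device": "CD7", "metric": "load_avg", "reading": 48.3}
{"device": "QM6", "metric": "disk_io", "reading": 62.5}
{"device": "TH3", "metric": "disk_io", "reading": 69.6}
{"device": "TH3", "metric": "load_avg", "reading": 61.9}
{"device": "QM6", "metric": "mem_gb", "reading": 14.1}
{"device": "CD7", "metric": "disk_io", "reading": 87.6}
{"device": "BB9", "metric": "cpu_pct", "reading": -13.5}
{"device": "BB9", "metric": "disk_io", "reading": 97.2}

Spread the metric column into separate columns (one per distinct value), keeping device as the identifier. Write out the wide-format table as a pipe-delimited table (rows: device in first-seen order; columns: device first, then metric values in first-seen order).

Columns: device plus the 4 distinct metric values (load_avg, mem_gb, cpu_pct, disk_io).
For example, row QM6 column load_avg takes reading=75.9 from the long row (QM6, load_avg).

| device | load_avg | mem_gb | cpu_pct | disk_io |
| QM6 | 75.9 | 14.1 | 84.3 | 62.5 |
| BB9 | 64.4 | -3.2 | -13.5 | 97.2 |
| TH3 | 61.9 | 52.3 | -2.7 | 69.6 |
| CD7 | 48.3 | 91.2 | 81.8 | 87.6 |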